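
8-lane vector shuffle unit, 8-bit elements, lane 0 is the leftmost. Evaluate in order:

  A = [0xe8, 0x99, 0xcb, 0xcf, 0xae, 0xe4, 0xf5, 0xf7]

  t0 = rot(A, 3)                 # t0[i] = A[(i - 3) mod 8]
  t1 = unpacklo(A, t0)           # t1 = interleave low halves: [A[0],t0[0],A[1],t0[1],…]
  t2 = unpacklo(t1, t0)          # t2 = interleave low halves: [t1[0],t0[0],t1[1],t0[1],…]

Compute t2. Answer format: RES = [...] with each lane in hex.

RES = [ 0xe8  0xe4  0xe4  0xf5  0x99  0xf7  0xf5  0xe8 ]

t0 = [0xe4, 0xf5, 0xf7, 0xe8, 0x99, 0xcb, 0xcf, 0xae]
t1 = [0xe8, 0xe4, 0x99, 0xf5, 0xcb, 0xf7, 0xcf, 0xe8]
t2 = [0xe8, 0xe4, 0xe4, 0xf5, 0x99, 0xf7, 0xf5, 0xe8]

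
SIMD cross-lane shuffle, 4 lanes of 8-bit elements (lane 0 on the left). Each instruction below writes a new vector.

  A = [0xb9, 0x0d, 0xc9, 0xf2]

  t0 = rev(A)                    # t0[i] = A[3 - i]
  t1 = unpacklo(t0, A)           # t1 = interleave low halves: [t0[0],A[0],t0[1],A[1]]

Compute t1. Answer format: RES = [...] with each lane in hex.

RES = [ 0xf2  0xb9  0xc9  0x0d ]

→ t0 |f2|c9|0d|b9|
→ t1 |f2|b9|c9|0d|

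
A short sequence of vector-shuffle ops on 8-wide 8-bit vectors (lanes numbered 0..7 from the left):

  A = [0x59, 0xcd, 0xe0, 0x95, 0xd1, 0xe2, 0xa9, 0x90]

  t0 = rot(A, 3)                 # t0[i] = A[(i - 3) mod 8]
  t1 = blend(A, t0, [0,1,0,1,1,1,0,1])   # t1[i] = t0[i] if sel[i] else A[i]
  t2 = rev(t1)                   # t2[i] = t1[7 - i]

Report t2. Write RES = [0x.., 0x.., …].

  t0: e2 a9 90 59 cd e0 95 d1
  t1: 59 a9 e0 59 cd e0 a9 d1
  t2: d1 a9 e0 cd 59 e0 a9 59

RES = [0xd1, 0xa9, 0xe0, 0xcd, 0x59, 0xe0, 0xa9, 0x59]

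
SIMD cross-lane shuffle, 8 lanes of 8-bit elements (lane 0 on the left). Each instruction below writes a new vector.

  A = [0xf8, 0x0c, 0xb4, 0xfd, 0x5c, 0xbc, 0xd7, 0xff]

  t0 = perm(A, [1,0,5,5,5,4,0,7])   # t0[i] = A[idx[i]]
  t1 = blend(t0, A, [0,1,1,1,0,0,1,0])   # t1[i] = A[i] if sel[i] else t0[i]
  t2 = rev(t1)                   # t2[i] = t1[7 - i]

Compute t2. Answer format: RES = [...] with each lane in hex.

→ t0 |0c|f8|bc|bc|bc|5c|f8|ff|
→ t1 |0c|0c|b4|fd|bc|5c|d7|ff|
→ t2 |ff|d7|5c|bc|fd|b4|0c|0c|

RES = [0xff, 0xd7, 0x5c, 0xbc, 0xfd, 0xb4, 0x0c, 0x0c]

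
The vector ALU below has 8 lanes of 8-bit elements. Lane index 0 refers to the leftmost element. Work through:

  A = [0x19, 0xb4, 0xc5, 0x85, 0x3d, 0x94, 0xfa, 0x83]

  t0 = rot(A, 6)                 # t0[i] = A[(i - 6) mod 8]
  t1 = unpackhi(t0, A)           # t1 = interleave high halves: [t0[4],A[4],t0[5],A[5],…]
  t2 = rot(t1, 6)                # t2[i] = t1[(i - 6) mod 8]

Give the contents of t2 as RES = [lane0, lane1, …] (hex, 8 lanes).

RES = [0x83, 0x94, 0x19, 0xfa, 0xb4, 0x83, 0xfa, 0x3d]

t0 = [0xc5, 0x85, 0x3d, 0x94, 0xfa, 0x83, 0x19, 0xb4]
t1 = [0xfa, 0x3d, 0x83, 0x94, 0x19, 0xfa, 0xb4, 0x83]
t2 = [0x83, 0x94, 0x19, 0xfa, 0xb4, 0x83, 0xfa, 0x3d]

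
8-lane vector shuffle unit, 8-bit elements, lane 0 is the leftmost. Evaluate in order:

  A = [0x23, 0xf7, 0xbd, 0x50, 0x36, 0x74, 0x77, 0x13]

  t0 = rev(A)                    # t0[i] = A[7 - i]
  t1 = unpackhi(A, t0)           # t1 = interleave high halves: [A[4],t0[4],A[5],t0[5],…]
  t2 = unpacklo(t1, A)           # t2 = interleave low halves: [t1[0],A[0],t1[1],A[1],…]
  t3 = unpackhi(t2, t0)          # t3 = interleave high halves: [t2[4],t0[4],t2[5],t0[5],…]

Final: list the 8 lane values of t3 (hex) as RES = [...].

t0 = [0x13, 0x77, 0x74, 0x36, 0x50, 0xbd, 0xf7, 0x23]
t1 = [0x36, 0x50, 0x74, 0xbd, 0x77, 0xf7, 0x13, 0x23]
t2 = [0x36, 0x23, 0x50, 0xf7, 0x74, 0xbd, 0xbd, 0x50]
t3 = [0x74, 0x50, 0xbd, 0xbd, 0xbd, 0xf7, 0x50, 0x23]

RES = [ 0x74  0x50  0xbd  0xbd  0xbd  0xf7  0x50  0x23 ]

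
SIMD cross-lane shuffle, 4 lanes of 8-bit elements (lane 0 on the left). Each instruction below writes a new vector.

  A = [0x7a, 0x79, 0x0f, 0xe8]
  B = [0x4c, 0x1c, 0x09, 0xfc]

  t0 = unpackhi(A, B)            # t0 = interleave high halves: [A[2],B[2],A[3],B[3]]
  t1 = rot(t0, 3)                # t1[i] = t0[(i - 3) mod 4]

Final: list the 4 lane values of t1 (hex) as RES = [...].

RES = [ 0x09  0xe8  0xfc  0x0f ]

t0 = [0x0f, 0x09, 0xe8, 0xfc]
t1 = [0x09, 0xe8, 0xfc, 0x0f]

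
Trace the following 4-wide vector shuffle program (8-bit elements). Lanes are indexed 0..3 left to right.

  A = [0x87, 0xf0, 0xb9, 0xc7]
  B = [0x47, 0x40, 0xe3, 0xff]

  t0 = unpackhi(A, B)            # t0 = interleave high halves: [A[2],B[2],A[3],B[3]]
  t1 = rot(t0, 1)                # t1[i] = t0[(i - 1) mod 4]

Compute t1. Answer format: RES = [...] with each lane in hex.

→ t0 |b9|e3|c7|ff|
→ t1 |ff|b9|e3|c7|

RES = [0xff, 0xb9, 0xe3, 0xc7]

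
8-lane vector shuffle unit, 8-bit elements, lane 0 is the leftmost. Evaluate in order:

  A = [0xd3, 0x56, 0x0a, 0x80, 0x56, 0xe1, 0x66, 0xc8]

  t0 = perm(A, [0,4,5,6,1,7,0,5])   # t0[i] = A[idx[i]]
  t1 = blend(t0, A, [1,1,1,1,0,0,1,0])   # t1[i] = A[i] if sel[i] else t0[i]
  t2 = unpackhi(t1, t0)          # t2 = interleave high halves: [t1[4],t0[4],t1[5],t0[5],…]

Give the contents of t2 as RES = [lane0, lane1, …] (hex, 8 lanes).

→ t0 |d3|56|e1|66|56|c8|d3|e1|
→ t1 |d3|56|0a|80|56|c8|66|e1|
→ t2 |56|56|c8|c8|66|d3|e1|e1|

RES = [ 0x56  0x56  0xc8  0xc8  0x66  0xd3  0xe1  0xe1 ]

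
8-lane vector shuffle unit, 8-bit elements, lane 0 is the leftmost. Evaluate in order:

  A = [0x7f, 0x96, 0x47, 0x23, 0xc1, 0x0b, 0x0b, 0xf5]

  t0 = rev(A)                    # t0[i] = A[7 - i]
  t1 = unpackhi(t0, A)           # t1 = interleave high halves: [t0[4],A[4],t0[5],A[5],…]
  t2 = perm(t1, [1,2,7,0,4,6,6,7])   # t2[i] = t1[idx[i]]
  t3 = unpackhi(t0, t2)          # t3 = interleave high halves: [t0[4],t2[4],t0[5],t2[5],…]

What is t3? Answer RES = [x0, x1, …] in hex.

t0 = [0xf5, 0x0b, 0x0b, 0xc1, 0x23, 0x47, 0x96, 0x7f]
t1 = [0x23, 0xc1, 0x47, 0x0b, 0x96, 0x0b, 0x7f, 0xf5]
t2 = [0xc1, 0x47, 0xf5, 0x23, 0x96, 0x7f, 0x7f, 0xf5]
t3 = [0x23, 0x96, 0x47, 0x7f, 0x96, 0x7f, 0x7f, 0xf5]

RES = [0x23, 0x96, 0x47, 0x7f, 0x96, 0x7f, 0x7f, 0xf5]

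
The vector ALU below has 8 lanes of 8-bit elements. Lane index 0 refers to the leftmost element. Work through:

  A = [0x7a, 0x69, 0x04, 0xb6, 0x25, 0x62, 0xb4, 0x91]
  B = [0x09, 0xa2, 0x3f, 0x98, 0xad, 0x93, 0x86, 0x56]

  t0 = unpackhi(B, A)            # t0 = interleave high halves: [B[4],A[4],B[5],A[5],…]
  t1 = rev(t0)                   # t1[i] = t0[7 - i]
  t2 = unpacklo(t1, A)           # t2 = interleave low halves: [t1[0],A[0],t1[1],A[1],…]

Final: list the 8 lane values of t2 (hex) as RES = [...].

RES = [0x91, 0x7a, 0x56, 0x69, 0xb4, 0x04, 0x86, 0xb6]

t0 = [0xad, 0x25, 0x93, 0x62, 0x86, 0xb4, 0x56, 0x91]
t1 = [0x91, 0x56, 0xb4, 0x86, 0x62, 0x93, 0x25, 0xad]
t2 = [0x91, 0x7a, 0x56, 0x69, 0xb4, 0x04, 0x86, 0xb6]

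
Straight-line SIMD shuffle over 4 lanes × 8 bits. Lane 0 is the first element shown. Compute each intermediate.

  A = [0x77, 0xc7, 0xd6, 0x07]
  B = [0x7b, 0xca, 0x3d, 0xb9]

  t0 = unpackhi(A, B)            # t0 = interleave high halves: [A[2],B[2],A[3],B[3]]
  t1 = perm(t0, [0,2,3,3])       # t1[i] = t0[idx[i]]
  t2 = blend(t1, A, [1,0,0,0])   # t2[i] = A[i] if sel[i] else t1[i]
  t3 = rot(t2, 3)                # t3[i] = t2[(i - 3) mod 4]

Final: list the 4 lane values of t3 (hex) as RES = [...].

RES = [ 0x07  0xb9  0xb9  0x77 ]

  t0: d6 3d 07 b9
  t1: d6 07 b9 b9
  t2: 77 07 b9 b9
  t3: 07 b9 b9 77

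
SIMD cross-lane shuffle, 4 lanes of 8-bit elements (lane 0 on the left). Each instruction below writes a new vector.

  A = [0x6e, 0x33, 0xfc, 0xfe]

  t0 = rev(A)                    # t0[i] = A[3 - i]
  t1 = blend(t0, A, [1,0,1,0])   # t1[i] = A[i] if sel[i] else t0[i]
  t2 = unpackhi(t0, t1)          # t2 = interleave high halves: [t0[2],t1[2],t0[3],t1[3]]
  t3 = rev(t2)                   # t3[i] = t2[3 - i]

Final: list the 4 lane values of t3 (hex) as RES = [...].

RES = [ 0x6e  0x6e  0xfc  0x33 ]

→ t0 |fe|fc|33|6e|
→ t1 |6e|fc|fc|6e|
→ t2 |33|fc|6e|6e|
→ t3 |6e|6e|fc|33|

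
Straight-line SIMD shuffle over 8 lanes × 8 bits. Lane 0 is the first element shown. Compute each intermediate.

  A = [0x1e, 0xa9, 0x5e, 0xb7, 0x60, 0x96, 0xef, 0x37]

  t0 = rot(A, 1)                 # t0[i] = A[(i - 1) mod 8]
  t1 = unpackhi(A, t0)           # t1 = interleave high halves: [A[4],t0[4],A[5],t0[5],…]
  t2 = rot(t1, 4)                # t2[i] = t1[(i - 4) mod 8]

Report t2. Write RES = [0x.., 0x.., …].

RES = [0xef, 0x96, 0x37, 0xef, 0x60, 0xb7, 0x96, 0x60]

  t0: 37 1e a9 5e b7 60 96 ef
  t1: 60 b7 96 60 ef 96 37 ef
  t2: ef 96 37 ef 60 b7 96 60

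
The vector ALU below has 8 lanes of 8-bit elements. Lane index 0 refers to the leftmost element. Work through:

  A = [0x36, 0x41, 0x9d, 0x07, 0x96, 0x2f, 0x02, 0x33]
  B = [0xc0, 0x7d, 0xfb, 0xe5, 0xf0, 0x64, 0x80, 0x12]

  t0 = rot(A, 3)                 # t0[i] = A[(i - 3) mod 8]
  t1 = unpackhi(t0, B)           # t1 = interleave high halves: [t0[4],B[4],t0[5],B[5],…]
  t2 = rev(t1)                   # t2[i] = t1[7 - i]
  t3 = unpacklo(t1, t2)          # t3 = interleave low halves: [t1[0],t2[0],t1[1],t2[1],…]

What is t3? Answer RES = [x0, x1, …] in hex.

  t0: 2f 02 33 36 41 9d 07 96
  t1: 41 f0 9d 64 07 80 96 12
  t2: 12 96 80 07 64 9d f0 41
  t3: 41 12 f0 96 9d 80 64 07

RES = [0x41, 0x12, 0xf0, 0x96, 0x9d, 0x80, 0x64, 0x07]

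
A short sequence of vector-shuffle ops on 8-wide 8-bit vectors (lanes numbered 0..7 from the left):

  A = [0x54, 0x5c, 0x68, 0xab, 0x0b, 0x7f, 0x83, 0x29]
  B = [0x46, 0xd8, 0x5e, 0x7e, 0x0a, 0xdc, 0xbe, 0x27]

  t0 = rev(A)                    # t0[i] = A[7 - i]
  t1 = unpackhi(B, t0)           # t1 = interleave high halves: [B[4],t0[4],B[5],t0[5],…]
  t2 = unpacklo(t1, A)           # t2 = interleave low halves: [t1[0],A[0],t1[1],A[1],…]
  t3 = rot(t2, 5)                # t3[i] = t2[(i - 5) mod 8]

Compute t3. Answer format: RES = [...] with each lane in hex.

RES = [0x5c, 0xdc, 0x68, 0x68, 0xab, 0x0a, 0x54, 0xab]

→ t0 |29|83|7f|0b|ab|68|5c|54|
→ t1 |0a|ab|dc|68|be|5c|27|54|
→ t2 |0a|54|ab|5c|dc|68|68|ab|
→ t3 |5c|dc|68|68|ab|0a|54|ab|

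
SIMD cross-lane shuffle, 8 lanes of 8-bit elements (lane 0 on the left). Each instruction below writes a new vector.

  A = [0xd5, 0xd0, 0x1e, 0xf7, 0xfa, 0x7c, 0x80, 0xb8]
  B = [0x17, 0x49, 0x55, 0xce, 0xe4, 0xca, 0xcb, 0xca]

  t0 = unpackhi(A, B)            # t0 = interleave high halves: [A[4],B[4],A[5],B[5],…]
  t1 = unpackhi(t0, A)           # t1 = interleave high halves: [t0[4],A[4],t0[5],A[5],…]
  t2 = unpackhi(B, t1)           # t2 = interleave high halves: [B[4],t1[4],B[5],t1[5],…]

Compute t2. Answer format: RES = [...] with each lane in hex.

  t0: fa e4 7c ca 80 cb b8 ca
  t1: 80 fa cb 7c b8 80 ca b8
  t2: e4 b8 ca 80 cb ca ca b8

RES = [ 0xe4  0xb8  0xca  0x80  0xcb  0xca  0xca  0xb8 ]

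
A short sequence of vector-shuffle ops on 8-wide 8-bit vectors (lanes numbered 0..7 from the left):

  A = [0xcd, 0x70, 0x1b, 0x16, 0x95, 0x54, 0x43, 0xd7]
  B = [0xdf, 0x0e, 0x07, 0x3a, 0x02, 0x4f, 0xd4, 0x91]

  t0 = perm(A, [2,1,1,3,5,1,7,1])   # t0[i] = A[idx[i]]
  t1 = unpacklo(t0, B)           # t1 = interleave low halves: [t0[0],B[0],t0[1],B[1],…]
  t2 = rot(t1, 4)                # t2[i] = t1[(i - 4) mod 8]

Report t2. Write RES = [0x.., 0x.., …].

RES = [ 0x70  0x07  0x16  0x3a  0x1b  0xdf  0x70  0x0e ]

→ t0 |1b|70|70|16|54|70|d7|70|
→ t1 |1b|df|70|0e|70|07|16|3a|
→ t2 |70|07|16|3a|1b|df|70|0e|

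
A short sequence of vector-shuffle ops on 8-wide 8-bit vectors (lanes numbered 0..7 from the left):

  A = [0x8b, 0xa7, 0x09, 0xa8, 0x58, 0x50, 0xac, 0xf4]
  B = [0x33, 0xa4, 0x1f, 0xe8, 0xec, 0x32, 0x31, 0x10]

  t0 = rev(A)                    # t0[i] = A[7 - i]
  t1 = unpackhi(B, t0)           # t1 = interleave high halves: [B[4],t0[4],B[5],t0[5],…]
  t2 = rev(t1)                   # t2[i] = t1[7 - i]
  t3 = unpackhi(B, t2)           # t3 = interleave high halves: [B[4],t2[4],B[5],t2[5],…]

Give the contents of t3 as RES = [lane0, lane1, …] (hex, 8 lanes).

t0 = [0xf4, 0xac, 0x50, 0x58, 0xa8, 0x09, 0xa7, 0x8b]
t1 = [0xec, 0xa8, 0x32, 0x09, 0x31, 0xa7, 0x10, 0x8b]
t2 = [0x8b, 0x10, 0xa7, 0x31, 0x09, 0x32, 0xa8, 0xec]
t3 = [0xec, 0x09, 0x32, 0x32, 0x31, 0xa8, 0x10, 0xec]

RES = [0xec, 0x09, 0x32, 0x32, 0x31, 0xa8, 0x10, 0xec]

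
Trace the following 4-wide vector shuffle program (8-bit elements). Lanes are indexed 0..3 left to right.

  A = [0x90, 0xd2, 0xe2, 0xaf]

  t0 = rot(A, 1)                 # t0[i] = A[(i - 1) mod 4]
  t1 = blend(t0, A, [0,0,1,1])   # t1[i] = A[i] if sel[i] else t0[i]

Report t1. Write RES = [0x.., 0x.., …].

RES = [0xaf, 0x90, 0xe2, 0xaf]

t0 = [0xaf, 0x90, 0xd2, 0xe2]
t1 = [0xaf, 0x90, 0xe2, 0xaf]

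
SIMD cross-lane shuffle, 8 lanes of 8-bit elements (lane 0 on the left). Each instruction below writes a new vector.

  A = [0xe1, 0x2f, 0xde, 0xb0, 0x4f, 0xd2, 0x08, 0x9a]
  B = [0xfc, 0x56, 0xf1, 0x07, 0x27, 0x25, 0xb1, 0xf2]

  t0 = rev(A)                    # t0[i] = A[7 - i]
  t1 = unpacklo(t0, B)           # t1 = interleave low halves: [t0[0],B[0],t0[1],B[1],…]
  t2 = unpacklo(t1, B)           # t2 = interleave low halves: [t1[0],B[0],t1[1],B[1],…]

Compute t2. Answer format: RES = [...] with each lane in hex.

  t0: 9a 08 d2 4f b0 de 2f e1
  t1: 9a fc 08 56 d2 f1 4f 07
  t2: 9a fc fc 56 08 f1 56 07

RES = [ 0x9a  0xfc  0xfc  0x56  0x08  0xf1  0x56  0x07 ]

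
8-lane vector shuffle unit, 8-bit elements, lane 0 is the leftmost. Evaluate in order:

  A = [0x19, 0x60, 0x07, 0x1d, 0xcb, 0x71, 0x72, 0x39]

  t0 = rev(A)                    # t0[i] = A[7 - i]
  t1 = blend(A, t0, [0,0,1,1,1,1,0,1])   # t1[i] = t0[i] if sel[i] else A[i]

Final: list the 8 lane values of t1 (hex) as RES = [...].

→ t0 |39|72|71|cb|1d|07|60|19|
→ t1 |19|60|71|cb|1d|07|72|19|

RES = [0x19, 0x60, 0x71, 0xcb, 0x1d, 0x07, 0x72, 0x19]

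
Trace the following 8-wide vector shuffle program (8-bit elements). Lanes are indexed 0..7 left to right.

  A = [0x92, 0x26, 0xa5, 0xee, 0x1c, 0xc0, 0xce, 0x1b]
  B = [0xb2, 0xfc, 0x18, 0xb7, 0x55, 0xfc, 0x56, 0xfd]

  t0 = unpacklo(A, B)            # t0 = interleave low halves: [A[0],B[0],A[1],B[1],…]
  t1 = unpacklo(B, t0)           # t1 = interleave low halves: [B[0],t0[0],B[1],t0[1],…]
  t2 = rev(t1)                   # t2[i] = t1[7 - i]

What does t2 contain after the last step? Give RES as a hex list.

RES = [0xfc, 0xb7, 0x26, 0x18, 0xb2, 0xfc, 0x92, 0xb2]

t0 = [0x92, 0xb2, 0x26, 0xfc, 0xa5, 0x18, 0xee, 0xb7]
t1 = [0xb2, 0x92, 0xfc, 0xb2, 0x18, 0x26, 0xb7, 0xfc]
t2 = [0xfc, 0xb7, 0x26, 0x18, 0xb2, 0xfc, 0x92, 0xb2]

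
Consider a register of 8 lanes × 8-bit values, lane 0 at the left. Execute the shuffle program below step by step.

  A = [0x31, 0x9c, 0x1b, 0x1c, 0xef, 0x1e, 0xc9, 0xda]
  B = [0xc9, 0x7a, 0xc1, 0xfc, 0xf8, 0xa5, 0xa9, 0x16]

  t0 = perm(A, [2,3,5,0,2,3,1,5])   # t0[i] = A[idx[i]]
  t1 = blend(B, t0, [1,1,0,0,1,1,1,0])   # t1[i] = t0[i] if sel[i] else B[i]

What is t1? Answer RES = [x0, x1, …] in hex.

t0 = [0x1b, 0x1c, 0x1e, 0x31, 0x1b, 0x1c, 0x9c, 0x1e]
t1 = [0x1b, 0x1c, 0xc1, 0xfc, 0x1b, 0x1c, 0x9c, 0x16]

RES = [ 0x1b  0x1c  0xc1  0xfc  0x1b  0x1c  0x9c  0x16 ]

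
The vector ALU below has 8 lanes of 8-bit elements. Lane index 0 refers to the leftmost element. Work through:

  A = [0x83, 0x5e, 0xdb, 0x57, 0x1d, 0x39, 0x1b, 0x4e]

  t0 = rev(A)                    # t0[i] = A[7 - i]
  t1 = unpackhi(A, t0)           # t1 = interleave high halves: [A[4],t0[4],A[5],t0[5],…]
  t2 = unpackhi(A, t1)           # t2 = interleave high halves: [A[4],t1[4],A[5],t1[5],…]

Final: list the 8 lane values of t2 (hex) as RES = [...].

→ t0 |4e|1b|39|1d|57|db|5e|83|
→ t1 |1d|57|39|db|1b|5e|4e|83|
→ t2 |1d|1b|39|5e|1b|4e|4e|83|

RES = [0x1d, 0x1b, 0x39, 0x5e, 0x1b, 0x4e, 0x4e, 0x83]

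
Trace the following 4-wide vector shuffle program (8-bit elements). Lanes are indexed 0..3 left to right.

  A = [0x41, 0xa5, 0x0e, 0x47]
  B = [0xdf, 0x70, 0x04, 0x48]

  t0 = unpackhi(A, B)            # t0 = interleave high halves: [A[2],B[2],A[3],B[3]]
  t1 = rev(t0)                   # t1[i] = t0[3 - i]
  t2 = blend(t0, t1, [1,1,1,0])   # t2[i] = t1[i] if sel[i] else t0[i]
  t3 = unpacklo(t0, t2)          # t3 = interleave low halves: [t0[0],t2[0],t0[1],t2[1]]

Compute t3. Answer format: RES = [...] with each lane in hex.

t0 = [0x0e, 0x04, 0x47, 0x48]
t1 = [0x48, 0x47, 0x04, 0x0e]
t2 = [0x48, 0x47, 0x04, 0x48]
t3 = [0x0e, 0x48, 0x04, 0x47]

RES = [0x0e, 0x48, 0x04, 0x47]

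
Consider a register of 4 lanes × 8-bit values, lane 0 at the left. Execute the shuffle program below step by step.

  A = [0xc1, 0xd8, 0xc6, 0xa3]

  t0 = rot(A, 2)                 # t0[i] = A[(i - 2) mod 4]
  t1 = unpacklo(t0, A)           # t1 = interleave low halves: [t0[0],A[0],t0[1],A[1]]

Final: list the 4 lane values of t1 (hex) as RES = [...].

RES = [0xc6, 0xc1, 0xa3, 0xd8]

t0 = [0xc6, 0xa3, 0xc1, 0xd8]
t1 = [0xc6, 0xc1, 0xa3, 0xd8]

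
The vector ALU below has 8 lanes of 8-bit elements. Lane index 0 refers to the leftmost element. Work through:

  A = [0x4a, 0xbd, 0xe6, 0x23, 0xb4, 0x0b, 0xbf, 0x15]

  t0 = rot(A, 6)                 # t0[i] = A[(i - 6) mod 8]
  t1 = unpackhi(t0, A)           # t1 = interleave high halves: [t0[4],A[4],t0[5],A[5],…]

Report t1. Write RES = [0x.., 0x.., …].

RES = [0xbf, 0xb4, 0x15, 0x0b, 0x4a, 0xbf, 0xbd, 0x15]

  t0: e6 23 b4 0b bf 15 4a bd
  t1: bf b4 15 0b 4a bf bd 15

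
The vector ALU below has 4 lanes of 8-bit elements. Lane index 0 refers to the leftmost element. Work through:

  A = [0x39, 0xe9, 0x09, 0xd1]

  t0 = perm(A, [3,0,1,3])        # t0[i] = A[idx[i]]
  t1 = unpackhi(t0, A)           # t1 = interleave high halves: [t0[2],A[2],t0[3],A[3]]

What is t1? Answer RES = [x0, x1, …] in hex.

RES = [ 0xe9  0x09  0xd1  0xd1 ]

  t0: d1 39 e9 d1
  t1: e9 09 d1 d1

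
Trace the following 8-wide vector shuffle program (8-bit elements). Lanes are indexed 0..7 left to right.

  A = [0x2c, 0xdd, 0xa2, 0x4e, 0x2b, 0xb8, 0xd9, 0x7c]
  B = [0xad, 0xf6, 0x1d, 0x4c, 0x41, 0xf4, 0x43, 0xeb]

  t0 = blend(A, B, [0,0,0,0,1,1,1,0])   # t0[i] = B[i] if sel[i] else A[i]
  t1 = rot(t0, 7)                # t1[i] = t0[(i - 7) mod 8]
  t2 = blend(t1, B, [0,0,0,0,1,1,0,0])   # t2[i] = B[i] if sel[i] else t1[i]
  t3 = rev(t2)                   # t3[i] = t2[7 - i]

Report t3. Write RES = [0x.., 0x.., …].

RES = [ 0x2c  0x7c  0xf4  0x41  0x41  0x4e  0xa2  0xdd ]

t0 = [0x2c, 0xdd, 0xa2, 0x4e, 0x41, 0xf4, 0x43, 0x7c]
t1 = [0xdd, 0xa2, 0x4e, 0x41, 0xf4, 0x43, 0x7c, 0x2c]
t2 = [0xdd, 0xa2, 0x4e, 0x41, 0x41, 0xf4, 0x7c, 0x2c]
t3 = [0x2c, 0x7c, 0xf4, 0x41, 0x41, 0x4e, 0xa2, 0xdd]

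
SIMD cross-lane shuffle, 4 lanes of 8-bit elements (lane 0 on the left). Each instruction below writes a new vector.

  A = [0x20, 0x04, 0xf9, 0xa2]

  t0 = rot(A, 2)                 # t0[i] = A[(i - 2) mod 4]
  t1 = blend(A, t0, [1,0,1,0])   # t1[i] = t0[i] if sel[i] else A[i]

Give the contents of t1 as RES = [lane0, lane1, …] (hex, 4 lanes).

t0 = [0xf9, 0xa2, 0x20, 0x04]
t1 = [0xf9, 0x04, 0x20, 0xa2]

RES = [ 0xf9  0x04  0x20  0xa2 ]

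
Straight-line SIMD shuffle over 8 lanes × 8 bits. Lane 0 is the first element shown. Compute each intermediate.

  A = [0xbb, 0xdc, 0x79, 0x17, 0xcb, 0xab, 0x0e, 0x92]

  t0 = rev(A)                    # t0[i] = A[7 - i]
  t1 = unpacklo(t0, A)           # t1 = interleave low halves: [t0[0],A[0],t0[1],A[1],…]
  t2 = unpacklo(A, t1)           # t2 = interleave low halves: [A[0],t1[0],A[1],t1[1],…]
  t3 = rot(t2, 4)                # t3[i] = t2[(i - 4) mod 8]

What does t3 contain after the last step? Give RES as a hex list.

t0 = [0x92, 0x0e, 0xab, 0xcb, 0x17, 0x79, 0xdc, 0xbb]
t1 = [0x92, 0xbb, 0x0e, 0xdc, 0xab, 0x79, 0xcb, 0x17]
t2 = [0xbb, 0x92, 0xdc, 0xbb, 0x79, 0x0e, 0x17, 0xdc]
t3 = [0x79, 0x0e, 0x17, 0xdc, 0xbb, 0x92, 0xdc, 0xbb]

RES = [0x79, 0x0e, 0x17, 0xdc, 0xbb, 0x92, 0xdc, 0xbb]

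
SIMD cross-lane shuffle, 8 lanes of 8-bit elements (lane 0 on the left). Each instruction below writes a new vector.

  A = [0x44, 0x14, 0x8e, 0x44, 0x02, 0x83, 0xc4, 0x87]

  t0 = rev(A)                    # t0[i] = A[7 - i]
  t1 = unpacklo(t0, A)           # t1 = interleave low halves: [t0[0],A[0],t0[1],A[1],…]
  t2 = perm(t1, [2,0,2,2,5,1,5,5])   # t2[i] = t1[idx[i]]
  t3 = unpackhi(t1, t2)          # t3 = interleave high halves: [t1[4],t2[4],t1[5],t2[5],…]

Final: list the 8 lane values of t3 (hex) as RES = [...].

→ t0 |87|c4|83|02|44|8e|14|44|
→ t1 |87|44|c4|14|83|8e|02|44|
→ t2 |c4|87|c4|c4|8e|44|8e|8e|
→ t3 |83|8e|8e|44|02|8e|44|8e|

RES = [0x83, 0x8e, 0x8e, 0x44, 0x02, 0x8e, 0x44, 0x8e]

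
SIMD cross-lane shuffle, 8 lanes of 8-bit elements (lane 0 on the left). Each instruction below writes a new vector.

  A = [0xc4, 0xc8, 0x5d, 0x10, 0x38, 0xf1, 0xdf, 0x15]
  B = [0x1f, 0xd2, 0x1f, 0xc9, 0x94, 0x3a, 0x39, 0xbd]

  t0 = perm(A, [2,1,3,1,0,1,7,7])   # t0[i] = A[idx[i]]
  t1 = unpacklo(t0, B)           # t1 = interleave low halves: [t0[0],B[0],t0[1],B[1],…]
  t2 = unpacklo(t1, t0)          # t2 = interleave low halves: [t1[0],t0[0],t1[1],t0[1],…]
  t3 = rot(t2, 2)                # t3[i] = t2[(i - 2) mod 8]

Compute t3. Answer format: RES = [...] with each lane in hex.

RES = [0xd2, 0xc8, 0x5d, 0x5d, 0x1f, 0xc8, 0xc8, 0x10]

  t0: 5d c8 10 c8 c4 c8 15 15
  t1: 5d 1f c8 d2 10 1f c8 c9
  t2: 5d 5d 1f c8 c8 10 d2 c8
  t3: d2 c8 5d 5d 1f c8 c8 10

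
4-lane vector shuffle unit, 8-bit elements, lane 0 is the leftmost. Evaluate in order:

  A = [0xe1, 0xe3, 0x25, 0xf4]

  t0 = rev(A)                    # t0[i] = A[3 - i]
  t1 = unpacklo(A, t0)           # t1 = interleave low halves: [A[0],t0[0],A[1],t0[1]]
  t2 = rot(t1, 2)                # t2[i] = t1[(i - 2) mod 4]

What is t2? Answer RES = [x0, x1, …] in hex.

  t0: f4 25 e3 e1
  t1: e1 f4 e3 25
  t2: e3 25 e1 f4

RES = [0xe3, 0x25, 0xe1, 0xf4]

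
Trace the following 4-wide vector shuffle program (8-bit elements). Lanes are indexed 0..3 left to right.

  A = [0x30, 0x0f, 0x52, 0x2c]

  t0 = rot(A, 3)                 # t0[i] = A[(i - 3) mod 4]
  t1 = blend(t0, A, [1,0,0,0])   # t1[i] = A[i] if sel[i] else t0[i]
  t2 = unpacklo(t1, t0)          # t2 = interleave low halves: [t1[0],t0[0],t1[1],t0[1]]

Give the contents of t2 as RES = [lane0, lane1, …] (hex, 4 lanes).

RES = [ 0x30  0x0f  0x52  0x52 ]

t0 = [0x0f, 0x52, 0x2c, 0x30]
t1 = [0x30, 0x52, 0x2c, 0x30]
t2 = [0x30, 0x0f, 0x52, 0x52]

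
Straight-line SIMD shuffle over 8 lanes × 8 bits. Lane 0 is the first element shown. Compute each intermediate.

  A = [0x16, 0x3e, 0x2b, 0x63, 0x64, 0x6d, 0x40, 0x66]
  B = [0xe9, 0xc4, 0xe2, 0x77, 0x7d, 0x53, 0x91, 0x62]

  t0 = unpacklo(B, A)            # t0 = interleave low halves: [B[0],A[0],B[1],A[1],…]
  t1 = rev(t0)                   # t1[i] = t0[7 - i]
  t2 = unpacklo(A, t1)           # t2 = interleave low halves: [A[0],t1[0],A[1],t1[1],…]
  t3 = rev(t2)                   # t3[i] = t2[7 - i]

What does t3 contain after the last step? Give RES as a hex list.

RES = [ 0xe2  0x63  0x2b  0x2b  0x77  0x3e  0x63  0x16 ]

t0 = [0xe9, 0x16, 0xc4, 0x3e, 0xe2, 0x2b, 0x77, 0x63]
t1 = [0x63, 0x77, 0x2b, 0xe2, 0x3e, 0xc4, 0x16, 0xe9]
t2 = [0x16, 0x63, 0x3e, 0x77, 0x2b, 0x2b, 0x63, 0xe2]
t3 = [0xe2, 0x63, 0x2b, 0x2b, 0x77, 0x3e, 0x63, 0x16]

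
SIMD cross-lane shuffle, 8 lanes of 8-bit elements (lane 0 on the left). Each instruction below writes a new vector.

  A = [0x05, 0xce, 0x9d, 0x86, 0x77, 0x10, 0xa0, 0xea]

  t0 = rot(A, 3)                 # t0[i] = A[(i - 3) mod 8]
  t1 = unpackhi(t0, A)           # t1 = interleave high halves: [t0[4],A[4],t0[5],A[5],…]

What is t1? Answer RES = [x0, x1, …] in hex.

RES = [ 0xce  0x77  0x9d  0x10  0x86  0xa0  0x77  0xea ]

  t0: 10 a0 ea 05 ce 9d 86 77
  t1: ce 77 9d 10 86 a0 77 ea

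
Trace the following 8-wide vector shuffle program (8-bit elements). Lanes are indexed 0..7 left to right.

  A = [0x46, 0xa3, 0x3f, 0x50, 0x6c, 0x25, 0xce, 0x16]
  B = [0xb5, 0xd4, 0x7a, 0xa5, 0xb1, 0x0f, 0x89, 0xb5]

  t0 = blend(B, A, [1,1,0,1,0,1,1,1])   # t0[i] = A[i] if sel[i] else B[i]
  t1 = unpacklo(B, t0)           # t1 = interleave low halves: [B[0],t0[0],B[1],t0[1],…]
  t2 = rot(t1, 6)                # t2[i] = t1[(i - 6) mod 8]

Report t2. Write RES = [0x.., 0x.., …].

→ t0 |46|a3|7a|50|b1|25|ce|16|
→ t1 |b5|46|d4|a3|7a|7a|a5|50|
→ t2 |d4|a3|7a|7a|a5|50|b5|46|

RES = [ 0xd4  0xa3  0x7a  0x7a  0xa5  0x50  0xb5  0x46 ]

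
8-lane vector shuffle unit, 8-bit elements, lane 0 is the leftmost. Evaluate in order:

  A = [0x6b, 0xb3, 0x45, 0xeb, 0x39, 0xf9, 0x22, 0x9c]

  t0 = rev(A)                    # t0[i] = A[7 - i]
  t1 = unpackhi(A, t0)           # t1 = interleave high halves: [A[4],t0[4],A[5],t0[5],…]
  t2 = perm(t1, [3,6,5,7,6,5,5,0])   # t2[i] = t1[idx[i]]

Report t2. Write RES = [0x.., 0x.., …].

RES = [ 0x45  0x9c  0xb3  0x6b  0x9c  0xb3  0xb3  0x39 ]

  t0: 9c 22 f9 39 eb 45 b3 6b
  t1: 39 eb f9 45 22 b3 9c 6b
  t2: 45 9c b3 6b 9c b3 b3 39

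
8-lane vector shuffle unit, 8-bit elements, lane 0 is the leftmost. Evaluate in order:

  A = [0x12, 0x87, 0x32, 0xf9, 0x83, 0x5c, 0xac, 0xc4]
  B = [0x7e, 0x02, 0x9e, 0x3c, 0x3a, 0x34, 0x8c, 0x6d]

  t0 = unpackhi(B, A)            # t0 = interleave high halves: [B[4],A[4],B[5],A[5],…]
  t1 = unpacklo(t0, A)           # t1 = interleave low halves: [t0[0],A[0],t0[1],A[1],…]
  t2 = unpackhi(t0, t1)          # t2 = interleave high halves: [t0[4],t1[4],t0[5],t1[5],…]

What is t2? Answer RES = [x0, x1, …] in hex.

RES = [0x8c, 0x34, 0xac, 0x32, 0x6d, 0x5c, 0xc4, 0xf9]

→ t0 |3a|83|34|5c|8c|ac|6d|c4|
→ t1 |3a|12|83|87|34|32|5c|f9|
→ t2 |8c|34|ac|32|6d|5c|c4|f9|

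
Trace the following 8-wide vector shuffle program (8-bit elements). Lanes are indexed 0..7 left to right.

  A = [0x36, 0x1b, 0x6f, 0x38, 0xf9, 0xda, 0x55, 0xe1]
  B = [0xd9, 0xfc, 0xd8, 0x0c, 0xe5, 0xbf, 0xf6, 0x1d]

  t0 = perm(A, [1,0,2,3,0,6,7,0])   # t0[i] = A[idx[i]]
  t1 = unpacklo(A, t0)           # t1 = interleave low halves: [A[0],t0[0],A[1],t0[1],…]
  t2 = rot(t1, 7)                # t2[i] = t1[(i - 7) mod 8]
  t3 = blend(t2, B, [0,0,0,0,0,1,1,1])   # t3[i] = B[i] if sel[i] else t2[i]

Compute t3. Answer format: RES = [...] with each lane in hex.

  t0: 1b 36 6f 38 36 55 e1 36
  t1: 36 1b 1b 36 6f 6f 38 38
  t2: 1b 1b 36 6f 6f 38 38 36
  t3: 1b 1b 36 6f 6f bf f6 1d

RES = [ 0x1b  0x1b  0x36  0x6f  0x6f  0xbf  0xf6  0x1d ]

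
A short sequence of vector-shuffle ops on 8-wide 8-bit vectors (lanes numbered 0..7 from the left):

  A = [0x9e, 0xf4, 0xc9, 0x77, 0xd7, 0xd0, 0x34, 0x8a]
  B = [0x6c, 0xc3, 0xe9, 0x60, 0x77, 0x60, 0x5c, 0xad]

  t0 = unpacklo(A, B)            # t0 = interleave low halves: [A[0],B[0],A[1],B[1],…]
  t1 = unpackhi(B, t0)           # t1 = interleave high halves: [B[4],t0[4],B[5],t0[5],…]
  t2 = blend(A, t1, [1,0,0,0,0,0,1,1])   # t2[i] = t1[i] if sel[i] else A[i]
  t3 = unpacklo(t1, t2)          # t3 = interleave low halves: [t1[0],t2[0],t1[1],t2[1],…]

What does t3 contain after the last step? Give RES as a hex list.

t0 = [0x9e, 0x6c, 0xf4, 0xc3, 0xc9, 0xe9, 0x77, 0x60]
t1 = [0x77, 0xc9, 0x60, 0xe9, 0x5c, 0x77, 0xad, 0x60]
t2 = [0x77, 0xf4, 0xc9, 0x77, 0xd7, 0xd0, 0xad, 0x60]
t3 = [0x77, 0x77, 0xc9, 0xf4, 0x60, 0xc9, 0xe9, 0x77]

RES = [0x77, 0x77, 0xc9, 0xf4, 0x60, 0xc9, 0xe9, 0x77]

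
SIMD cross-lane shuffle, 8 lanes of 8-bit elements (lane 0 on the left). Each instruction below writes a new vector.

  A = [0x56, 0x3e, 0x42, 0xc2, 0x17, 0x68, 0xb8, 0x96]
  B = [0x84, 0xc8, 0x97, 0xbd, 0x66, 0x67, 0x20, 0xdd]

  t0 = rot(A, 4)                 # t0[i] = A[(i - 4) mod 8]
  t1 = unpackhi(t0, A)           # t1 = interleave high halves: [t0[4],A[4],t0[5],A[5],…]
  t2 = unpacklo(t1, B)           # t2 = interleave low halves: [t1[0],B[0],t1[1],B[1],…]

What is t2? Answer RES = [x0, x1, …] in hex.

RES = [ 0x56  0x84  0x17  0xc8  0x3e  0x97  0x68  0xbd ]

  t0: 17 68 b8 96 56 3e 42 c2
  t1: 56 17 3e 68 42 b8 c2 96
  t2: 56 84 17 c8 3e 97 68 bd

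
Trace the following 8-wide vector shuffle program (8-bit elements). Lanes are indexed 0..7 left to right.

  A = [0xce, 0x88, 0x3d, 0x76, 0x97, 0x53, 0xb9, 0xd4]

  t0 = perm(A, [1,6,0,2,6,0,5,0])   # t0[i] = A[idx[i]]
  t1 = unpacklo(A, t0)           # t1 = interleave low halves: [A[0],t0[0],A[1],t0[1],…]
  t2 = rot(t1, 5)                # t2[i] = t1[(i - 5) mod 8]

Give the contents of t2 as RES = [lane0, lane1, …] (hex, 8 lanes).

  t0: 88 b9 ce 3d b9 ce 53 ce
  t1: ce 88 88 b9 3d ce 76 3d
  t2: b9 3d ce 76 3d ce 88 88

RES = [0xb9, 0x3d, 0xce, 0x76, 0x3d, 0xce, 0x88, 0x88]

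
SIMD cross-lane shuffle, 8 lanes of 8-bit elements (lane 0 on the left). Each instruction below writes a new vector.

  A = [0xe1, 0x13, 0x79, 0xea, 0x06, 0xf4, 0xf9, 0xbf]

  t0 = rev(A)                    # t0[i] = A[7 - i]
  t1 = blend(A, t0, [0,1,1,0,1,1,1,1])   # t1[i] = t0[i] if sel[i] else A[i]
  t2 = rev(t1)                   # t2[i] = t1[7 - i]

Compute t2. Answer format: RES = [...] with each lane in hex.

RES = [0xe1, 0x13, 0x79, 0xea, 0xea, 0xf4, 0xf9, 0xe1]

t0 = [0xbf, 0xf9, 0xf4, 0x06, 0xea, 0x79, 0x13, 0xe1]
t1 = [0xe1, 0xf9, 0xf4, 0xea, 0xea, 0x79, 0x13, 0xe1]
t2 = [0xe1, 0x13, 0x79, 0xea, 0xea, 0xf4, 0xf9, 0xe1]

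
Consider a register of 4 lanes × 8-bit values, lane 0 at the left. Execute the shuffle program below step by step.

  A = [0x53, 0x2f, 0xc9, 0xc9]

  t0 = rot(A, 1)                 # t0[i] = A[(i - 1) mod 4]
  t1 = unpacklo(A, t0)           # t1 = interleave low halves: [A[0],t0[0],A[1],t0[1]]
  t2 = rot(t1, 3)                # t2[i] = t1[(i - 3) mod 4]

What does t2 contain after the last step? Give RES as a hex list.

→ t0 |c9|53|2f|c9|
→ t1 |53|c9|2f|53|
→ t2 |c9|2f|53|53|

RES = [ 0xc9  0x2f  0x53  0x53 ]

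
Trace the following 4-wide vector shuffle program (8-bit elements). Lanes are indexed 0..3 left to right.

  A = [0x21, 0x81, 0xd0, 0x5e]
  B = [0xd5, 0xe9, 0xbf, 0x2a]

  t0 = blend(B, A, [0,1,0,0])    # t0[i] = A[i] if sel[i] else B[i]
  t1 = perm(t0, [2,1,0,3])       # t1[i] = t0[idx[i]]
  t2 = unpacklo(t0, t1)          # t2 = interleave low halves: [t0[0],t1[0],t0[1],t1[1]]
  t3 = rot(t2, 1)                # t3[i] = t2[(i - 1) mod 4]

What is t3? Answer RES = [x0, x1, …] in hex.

t0 = [0xd5, 0x81, 0xbf, 0x2a]
t1 = [0xbf, 0x81, 0xd5, 0x2a]
t2 = [0xd5, 0xbf, 0x81, 0x81]
t3 = [0x81, 0xd5, 0xbf, 0x81]

RES = [0x81, 0xd5, 0xbf, 0x81]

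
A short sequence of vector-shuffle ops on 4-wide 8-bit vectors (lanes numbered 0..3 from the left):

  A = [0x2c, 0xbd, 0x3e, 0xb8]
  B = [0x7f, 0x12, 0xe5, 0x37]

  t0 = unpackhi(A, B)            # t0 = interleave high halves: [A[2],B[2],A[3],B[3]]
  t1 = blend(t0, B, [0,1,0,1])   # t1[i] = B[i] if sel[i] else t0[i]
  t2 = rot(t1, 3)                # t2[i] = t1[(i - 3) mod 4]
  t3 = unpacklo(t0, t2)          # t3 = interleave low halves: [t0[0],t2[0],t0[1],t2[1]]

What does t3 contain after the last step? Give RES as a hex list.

  t0: 3e e5 b8 37
  t1: 3e 12 b8 37
  t2: 12 b8 37 3e
  t3: 3e 12 e5 b8

RES = [ 0x3e  0x12  0xe5  0xb8 ]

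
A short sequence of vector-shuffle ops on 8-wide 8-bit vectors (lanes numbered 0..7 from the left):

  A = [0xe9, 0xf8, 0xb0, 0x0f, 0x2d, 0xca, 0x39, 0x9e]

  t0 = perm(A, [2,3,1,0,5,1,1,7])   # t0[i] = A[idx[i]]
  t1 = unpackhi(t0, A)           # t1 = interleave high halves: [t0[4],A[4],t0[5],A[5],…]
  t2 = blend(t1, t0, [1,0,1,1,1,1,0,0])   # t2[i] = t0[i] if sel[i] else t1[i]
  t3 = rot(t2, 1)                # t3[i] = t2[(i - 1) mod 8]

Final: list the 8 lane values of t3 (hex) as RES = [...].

RES = [0x9e, 0xb0, 0x2d, 0xf8, 0xe9, 0xca, 0xf8, 0x9e]

→ t0 |b0|0f|f8|e9|ca|f8|f8|9e|
→ t1 |ca|2d|f8|ca|f8|39|9e|9e|
→ t2 |b0|2d|f8|e9|ca|f8|9e|9e|
→ t3 |9e|b0|2d|f8|e9|ca|f8|9e|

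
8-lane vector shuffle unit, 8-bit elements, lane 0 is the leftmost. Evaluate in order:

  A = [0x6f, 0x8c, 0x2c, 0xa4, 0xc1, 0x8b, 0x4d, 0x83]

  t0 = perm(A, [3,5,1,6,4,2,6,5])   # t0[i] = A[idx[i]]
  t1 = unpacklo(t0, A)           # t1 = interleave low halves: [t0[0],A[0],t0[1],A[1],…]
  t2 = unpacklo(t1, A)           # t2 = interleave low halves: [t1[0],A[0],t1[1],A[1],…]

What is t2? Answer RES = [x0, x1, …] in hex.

RES = [ 0xa4  0x6f  0x6f  0x8c  0x8b  0x2c  0x8c  0xa4 ]

t0 = [0xa4, 0x8b, 0x8c, 0x4d, 0xc1, 0x2c, 0x4d, 0x8b]
t1 = [0xa4, 0x6f, 0x8b, 0x8c, 0x8c, 0x2c, 0x4d, 0xa4]
t2 = [0xa4, 0x6f, 0x6f, 0x8c, 0x8b, 0x2c, 0x8c, 0xa4]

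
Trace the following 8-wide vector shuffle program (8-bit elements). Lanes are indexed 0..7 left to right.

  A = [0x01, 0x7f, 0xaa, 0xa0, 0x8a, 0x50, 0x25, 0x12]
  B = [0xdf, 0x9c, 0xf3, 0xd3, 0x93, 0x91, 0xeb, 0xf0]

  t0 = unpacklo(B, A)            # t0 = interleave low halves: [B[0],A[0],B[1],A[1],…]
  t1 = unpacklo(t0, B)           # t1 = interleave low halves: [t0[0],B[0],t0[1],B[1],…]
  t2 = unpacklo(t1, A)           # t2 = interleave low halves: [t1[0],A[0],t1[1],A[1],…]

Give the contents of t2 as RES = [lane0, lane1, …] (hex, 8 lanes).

t0 = [0xdf, 0x01, 0x9c, 0x7f, 0xf3, 0xaa, 0xd3, 0xa0]
t1 = [0xdf, 0xdf, 0x01, 0x9c, 0x9c, 0xf3, 0x7f, 0xd3]
t2 = [0xdf, 0x01, 0xdf, 0x7f, 0x01, 0xaa, 0x9c, 0xa0]

RES = [ 0xdf  0x01  0xdf  0x7f  0x01  0xaa  0x9c  0xa0 ]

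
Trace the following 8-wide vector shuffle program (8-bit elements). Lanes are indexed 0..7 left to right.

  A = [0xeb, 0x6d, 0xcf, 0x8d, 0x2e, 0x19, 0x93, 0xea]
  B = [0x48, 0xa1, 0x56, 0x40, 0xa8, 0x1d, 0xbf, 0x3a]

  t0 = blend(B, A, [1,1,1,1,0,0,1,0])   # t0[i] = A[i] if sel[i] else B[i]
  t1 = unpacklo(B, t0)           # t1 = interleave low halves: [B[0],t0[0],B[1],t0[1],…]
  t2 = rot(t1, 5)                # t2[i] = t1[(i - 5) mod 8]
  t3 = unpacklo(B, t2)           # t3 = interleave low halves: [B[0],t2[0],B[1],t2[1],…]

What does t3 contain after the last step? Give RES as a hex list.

t0 = [0xeb, 0x6d, 0xcf, 0x8d, 0xa8, 0x1d, 0x93, 0x3a]
t1 = [0x48, 0xeb, 0xa1, 0x6d, 0x56, 0xcf, 0x40, 0x8d]
t2 = [0x6d, 0x56, 0xcf, 0x40, 0x8d, 0x48, 0xeb, 0xa1]
t3 = [0x48, 0x6d, 0xa1, 0x56, 0x56, 0xcf, 0x40, 0x40]

RES = [0x48, 0x6d, 0xa1, 0x56, 0x56, 0xcf, 0x40, 0x40]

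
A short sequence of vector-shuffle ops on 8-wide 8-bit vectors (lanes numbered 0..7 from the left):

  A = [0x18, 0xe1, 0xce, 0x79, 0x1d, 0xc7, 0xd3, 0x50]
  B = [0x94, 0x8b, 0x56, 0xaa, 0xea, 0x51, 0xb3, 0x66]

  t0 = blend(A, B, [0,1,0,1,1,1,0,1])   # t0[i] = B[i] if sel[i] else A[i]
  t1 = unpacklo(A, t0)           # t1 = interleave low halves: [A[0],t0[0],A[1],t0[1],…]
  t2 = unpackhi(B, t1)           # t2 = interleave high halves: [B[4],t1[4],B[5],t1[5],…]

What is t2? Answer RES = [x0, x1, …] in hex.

  t0: 18 8b ce aa ea 51 d3 66
  t1: 18 18 e1 8b ce ce 79 aa
  t2: ea ce 51 ce b3 79 66 aa

RES = [0xea, 0xce, 0x51, 0xce, 0xb3, 0x79, 0x66, 0xaa]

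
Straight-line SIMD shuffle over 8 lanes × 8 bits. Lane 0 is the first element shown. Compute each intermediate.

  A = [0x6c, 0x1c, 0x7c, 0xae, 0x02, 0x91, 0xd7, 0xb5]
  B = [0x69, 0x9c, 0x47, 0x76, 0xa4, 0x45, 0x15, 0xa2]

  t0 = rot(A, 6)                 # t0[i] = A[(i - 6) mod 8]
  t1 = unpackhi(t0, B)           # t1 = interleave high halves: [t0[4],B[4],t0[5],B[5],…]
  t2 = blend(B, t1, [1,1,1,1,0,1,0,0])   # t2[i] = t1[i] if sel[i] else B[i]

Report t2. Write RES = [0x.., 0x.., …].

t0 = [0x7c, 0xae, 0x02, 0x91, 0xd7, 0xb5, 0x6c, 0x1c]
t1 = [0xd7, 0xa4, 0xb5, 0x45, 0x6c, 0x15, 0x1c, 0xa2]
t2 = [0xd7, 0xa4, 0xb5, 0x45, 0xa4, 0x15, 0x15, 0xa2]

RES = [ 0xd7  0xa4  0xb5  0x45  0xa4  0x15  0x15  0xa2 ]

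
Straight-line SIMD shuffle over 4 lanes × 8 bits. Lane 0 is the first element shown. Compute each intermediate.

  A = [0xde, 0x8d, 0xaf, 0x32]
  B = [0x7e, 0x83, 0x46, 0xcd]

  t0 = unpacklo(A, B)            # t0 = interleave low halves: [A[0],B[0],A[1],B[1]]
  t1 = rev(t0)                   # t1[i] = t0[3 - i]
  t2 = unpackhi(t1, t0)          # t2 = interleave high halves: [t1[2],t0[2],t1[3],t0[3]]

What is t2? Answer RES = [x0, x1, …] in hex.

RES = [ 0x7e  0x8d  0xde  0x83 ]

→ t0 |de|7e|8d|83|
→ t1 |83|8d|7e|de|
→ t2 |7e|8d|de|83|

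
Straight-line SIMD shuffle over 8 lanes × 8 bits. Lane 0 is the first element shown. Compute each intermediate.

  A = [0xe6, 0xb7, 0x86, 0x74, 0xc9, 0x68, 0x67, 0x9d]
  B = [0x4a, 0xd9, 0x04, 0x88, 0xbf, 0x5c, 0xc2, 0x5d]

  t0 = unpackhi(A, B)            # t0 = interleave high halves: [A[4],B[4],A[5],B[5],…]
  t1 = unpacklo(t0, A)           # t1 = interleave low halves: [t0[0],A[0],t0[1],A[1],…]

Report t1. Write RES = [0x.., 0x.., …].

RES = [ 0xc9  0xe6  0xbf  0xb7  0x68  0x86  0x5c  0x74 ]

t0 = [0xc9, 0xbf, 0x68, 0x5c, 0x67, 0xc2, 0x9d, 0x5d]
t1 = [0xc9, 0xe6, 0xbf, 0xb7, 0x68, 0x86, 0x5c, 0x74]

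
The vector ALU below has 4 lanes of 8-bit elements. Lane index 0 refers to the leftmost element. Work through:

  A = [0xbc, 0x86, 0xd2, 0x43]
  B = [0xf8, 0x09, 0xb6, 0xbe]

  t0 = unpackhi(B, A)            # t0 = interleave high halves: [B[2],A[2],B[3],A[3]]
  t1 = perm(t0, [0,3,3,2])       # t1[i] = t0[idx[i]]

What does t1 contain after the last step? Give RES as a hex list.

RES = [0xb6, 0x43, 0x43, 0xbe]

t0 = [0xb6, 0xd2, 0xbe, 0x43]
t1 = [0xb6, 0x43, 0x43, 0xbe]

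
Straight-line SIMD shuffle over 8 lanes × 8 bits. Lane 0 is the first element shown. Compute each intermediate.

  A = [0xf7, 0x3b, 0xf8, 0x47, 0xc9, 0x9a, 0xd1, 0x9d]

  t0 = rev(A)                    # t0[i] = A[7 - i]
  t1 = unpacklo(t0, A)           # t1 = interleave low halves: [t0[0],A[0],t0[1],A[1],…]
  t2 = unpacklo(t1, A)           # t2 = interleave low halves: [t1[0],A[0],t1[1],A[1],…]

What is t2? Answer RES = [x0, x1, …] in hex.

RES = [0x9d, 0xf7, 0xf7, 0x3b, 0xd1, 0xf8, 0x3b, 0x47]

  t0: 9d d1 9a c9 47 f8 3b f7
  t1: 9d f7 d1 3b 9a f8 c9 47
  t2: 9d f7 f7 3b d1 f8 3b 47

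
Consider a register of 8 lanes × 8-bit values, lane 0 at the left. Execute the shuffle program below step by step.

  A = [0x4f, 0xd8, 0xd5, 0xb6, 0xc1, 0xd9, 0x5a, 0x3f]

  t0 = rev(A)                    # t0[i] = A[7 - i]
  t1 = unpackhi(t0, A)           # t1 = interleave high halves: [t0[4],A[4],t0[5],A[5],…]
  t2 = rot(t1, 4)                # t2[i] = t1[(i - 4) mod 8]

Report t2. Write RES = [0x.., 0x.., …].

t0 = [0x3f, 0x5a, 0xd9, 0xc1, 0xb6, 0xd5, 0xd8, 0x4f]
t1 = [0xb6, 0xc1, 0xd5, 0xd9, 0xd8, 0x5a, 0x4f, 0x3f]
t2 = [0xd8, 0x5a, 0x4f, 0x3f, 0xb6, 0xc1, 0xd5, 0xd9]

RES = [ 0xd8  0x5a  0x4f  0x3f  0xb6  0xc1  0xd5  0xd9 ]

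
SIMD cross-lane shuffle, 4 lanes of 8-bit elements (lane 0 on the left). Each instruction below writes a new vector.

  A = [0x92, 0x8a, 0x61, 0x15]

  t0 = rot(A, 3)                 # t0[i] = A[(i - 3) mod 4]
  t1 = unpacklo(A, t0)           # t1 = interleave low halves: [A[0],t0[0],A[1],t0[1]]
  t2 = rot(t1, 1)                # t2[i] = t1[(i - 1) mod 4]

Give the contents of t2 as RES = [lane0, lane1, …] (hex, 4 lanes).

RES = [0x61, 0x92, 0x8a, 0x8a]

→ t0 |8a|61|15|92|
→ t1 |92|8a|8a|61|
→ t2 |61|92|8a|8a|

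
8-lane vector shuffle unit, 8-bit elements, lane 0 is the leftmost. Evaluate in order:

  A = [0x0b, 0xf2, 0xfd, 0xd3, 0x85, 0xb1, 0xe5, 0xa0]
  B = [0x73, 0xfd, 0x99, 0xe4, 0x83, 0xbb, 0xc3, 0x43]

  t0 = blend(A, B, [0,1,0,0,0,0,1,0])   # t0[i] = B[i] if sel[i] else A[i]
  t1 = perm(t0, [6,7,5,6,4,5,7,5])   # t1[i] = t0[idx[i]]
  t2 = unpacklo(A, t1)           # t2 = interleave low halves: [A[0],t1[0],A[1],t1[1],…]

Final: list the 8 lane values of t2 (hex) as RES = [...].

RES = [ 0x0b  0xc3  0xf2  0xa0  0xfd  0xb1  0xd3  0xc3 ]

→ t0 |0b|fd|fd|d3|85|b1|c3|a0|
→ t1 |c3|a0|b1|c3|85|b1|a0|b1|
→ t2 |0b|c3|f2|a0|fd|b1|d3|c3|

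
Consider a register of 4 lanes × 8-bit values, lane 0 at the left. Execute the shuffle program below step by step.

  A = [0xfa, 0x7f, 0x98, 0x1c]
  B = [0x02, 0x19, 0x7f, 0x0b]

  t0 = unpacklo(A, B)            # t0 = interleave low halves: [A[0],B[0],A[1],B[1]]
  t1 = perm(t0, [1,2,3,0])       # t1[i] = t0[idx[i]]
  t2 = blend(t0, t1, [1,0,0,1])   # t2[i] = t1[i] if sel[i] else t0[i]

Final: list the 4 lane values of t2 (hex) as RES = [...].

RES = [ 0x02  0x02  0x7f  0xfa ]

→ t0 |fa|02|7f|19|
→ t1 |02|7f|19|fa|
→ t2 |02|02|7f|fa|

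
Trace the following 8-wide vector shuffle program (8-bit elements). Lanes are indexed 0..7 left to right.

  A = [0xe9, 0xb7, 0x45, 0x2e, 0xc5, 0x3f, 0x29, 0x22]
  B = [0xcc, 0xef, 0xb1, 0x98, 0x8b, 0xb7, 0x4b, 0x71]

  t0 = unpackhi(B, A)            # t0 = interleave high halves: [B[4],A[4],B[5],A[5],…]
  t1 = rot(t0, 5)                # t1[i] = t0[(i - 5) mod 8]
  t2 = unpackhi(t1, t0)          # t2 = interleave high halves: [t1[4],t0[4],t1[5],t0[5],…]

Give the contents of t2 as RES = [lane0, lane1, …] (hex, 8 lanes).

→ t0 |8b|c5|b7|3f|4b|29|71|22|
→ t1 |3f|4b|29|71|22|8b|c5|b7|
→ t2 |22|4b|8b|29|c5|71|b7|22|

RES = [0x22, 0x4b, 0x8b, 0x29, 0xc5, 0x71, 0xb7, 0x22]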